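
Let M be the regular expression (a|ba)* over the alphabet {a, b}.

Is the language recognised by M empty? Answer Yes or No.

No

The empty string ε matches the expression, so it belongs to L(M).
Since L(M) contains at least one string, it is not empty.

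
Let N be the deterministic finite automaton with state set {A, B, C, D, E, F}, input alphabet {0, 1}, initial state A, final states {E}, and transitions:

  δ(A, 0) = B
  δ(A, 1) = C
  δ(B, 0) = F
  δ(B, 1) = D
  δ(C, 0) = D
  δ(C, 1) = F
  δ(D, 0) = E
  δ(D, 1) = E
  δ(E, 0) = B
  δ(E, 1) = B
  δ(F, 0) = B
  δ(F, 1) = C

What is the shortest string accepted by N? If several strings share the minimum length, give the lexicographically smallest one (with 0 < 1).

010

A breadth-first search from A reaches an accepting state first via the path A → B → D → E on input 010.
No string of length < 3 is accepted (BFS exhausts all shorter strings without reaching an accepting state), and 010 is the lexicographically least accepting string of length 3.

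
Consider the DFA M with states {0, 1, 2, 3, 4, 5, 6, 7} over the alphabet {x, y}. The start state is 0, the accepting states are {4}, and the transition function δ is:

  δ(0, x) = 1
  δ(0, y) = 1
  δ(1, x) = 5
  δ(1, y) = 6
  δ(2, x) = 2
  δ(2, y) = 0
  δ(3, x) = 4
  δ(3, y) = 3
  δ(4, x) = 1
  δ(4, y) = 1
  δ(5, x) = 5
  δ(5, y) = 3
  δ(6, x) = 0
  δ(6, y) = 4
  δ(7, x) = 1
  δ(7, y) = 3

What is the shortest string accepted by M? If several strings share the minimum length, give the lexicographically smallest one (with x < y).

A breadth-first search from 0 reaches an accepting state first via the path 0 → 1 → 6 → 4 on input xyy.
No string of length < 3 is accepted (BFS exhausts all shorter strings without reaching an accepting state), and xyy is the lexicographically least accepting string of length 3.

xyy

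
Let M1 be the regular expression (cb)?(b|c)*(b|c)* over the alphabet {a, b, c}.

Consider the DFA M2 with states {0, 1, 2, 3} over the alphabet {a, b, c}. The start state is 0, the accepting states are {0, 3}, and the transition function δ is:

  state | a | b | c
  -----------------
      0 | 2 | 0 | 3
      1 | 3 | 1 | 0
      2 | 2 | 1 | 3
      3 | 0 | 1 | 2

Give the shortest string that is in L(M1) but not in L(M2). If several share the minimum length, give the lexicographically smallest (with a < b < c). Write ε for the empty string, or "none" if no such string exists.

cb

The string cb is accepted by M1 but not by M2.
No shorter string lies in the difference, and cb is the lexicographically first length-2 string in L(M1) \ L(M2).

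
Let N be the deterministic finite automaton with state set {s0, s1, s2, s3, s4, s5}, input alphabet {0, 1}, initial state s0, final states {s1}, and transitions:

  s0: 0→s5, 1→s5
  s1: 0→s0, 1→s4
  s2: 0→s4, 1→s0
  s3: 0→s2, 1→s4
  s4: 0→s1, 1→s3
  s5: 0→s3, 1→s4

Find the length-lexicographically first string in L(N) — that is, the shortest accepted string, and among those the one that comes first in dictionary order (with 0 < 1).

010

A breadth-first search from s0 reaches an accepting state first via the path s0 → s5 → s4 → s1 on input 010.
No string of length < 3 is accepted (BFS exhausts all shorter strings without reaching an accepting state), and 010 is the lexicographically least accepting string of length 3.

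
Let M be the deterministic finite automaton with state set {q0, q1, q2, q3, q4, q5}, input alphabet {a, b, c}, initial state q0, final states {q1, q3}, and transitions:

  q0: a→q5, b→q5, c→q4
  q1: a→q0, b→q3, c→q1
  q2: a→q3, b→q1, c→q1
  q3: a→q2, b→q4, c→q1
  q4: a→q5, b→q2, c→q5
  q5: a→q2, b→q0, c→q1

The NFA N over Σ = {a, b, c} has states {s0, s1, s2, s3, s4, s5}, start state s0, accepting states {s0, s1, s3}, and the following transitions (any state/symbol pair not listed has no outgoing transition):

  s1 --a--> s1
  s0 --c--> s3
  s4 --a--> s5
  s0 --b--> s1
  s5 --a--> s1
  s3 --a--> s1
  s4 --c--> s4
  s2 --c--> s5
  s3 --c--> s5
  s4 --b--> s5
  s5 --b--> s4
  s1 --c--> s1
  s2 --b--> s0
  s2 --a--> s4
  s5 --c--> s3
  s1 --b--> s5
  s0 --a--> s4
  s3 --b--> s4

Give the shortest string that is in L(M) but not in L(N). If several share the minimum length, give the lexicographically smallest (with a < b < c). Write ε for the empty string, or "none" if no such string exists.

ac

The string ac is accepted by M but not by N.
No shorter string lies in the difference, and ac is the lexicographically first length-2 string in L(M) \ L(N).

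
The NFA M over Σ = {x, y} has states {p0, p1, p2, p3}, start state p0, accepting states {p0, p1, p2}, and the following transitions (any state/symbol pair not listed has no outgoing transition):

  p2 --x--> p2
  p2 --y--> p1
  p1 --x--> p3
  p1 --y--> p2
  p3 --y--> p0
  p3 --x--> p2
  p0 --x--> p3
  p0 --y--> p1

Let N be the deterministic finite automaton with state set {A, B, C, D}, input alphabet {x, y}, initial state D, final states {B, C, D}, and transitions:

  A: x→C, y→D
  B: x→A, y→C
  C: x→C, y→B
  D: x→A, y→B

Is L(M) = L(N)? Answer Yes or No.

Exploring the product automaton M × N from the start pair (p0, D), following both machines on each input symbol, reaches 4 state pairs: (p0, D), (p3, A), (p1, B), (p2, C).
M accepts in {p0, p1, p2} and N accepts in {B, C, D}. In every reachable pair the two components are either both accepting — (p0, D), (p1, B), (p2, C) — or both non-accepting, so no string is accepted by exactly one of the machines: L(M) \ L(N) and L(N) \ L(M) are both empty.
Hence every string is accepted by M iff it is accepted by N, and the two languages coincide.

Yes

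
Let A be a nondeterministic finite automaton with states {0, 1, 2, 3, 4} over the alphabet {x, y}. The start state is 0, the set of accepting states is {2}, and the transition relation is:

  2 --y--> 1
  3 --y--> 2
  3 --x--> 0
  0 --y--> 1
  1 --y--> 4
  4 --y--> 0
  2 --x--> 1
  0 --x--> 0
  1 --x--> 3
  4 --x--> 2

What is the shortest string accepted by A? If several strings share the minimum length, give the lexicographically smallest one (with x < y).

yxy

A breadth-first search from 0 reaches an accepting state first via the path 0 → 1 → 3 → 2 on input yxy.
No string of length < 3 is accepted (BFS exhausts all shorter strings without reaching an accepting state), and yxy is the lexicographically least accepting string of length 3.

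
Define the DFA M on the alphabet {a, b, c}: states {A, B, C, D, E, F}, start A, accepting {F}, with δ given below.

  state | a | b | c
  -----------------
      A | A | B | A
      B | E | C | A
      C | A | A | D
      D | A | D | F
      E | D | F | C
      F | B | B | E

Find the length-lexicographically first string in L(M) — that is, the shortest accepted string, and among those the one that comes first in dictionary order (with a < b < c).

A breadth-first search from A reaches an accepting state first via the path A → B → E → F on input bab.
No string of length < 3 is accepted (BFS exhausts all shorter strings without reaching an accepting state), and bab is the lexicographically least accepting string of length 3.

bab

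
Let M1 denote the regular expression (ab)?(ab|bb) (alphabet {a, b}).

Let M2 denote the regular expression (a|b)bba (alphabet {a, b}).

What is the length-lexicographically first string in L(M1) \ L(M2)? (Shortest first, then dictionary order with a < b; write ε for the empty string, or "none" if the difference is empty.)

The string ab is accepted by M1 but not by M2.
No shorter string lies in the difference, and ab is the lexicographically first length-2 string in L(M1) \ L(M2).

ab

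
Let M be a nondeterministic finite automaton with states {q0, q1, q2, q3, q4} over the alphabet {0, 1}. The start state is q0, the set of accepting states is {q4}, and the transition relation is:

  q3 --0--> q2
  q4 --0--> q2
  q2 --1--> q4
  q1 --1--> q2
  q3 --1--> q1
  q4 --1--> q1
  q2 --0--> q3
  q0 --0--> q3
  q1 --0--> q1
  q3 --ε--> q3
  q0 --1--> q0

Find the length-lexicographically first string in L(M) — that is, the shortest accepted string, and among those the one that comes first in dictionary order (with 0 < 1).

001

A breadth-first search from q0 reaches an accepting state first via the path q0 → q3 → q2 → q4 on input 001.
No string of length < 3 is accepted (BFS exhausts all shorter strings without reaching an accepting state), and 001 is the lexicographically least accepting string of length 3.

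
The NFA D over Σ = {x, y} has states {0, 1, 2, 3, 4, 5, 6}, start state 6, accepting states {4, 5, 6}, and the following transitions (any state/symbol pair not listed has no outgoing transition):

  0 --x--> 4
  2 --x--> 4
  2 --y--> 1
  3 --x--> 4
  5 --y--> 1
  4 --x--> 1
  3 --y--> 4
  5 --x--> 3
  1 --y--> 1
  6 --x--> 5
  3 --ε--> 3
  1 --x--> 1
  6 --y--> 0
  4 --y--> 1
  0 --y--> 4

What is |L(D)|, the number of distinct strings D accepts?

6

The useful subgraph on states {0, 3, 4, 5, 6} is acyclic, so L(D) is finite; the longest accepting path visits 4 useful states, giving maximum string length 3.
Counting accepting paths from 6 by length: 1 of length 0, 1 of length 1, 2 of length 2, 2 of length 3. Total 6.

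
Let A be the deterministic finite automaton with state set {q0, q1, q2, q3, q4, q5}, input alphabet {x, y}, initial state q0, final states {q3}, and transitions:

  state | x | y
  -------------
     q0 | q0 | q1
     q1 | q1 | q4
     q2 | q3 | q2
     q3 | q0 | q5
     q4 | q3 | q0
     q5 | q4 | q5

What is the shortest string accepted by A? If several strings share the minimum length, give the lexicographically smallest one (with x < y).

A breadth-first search from q0 reaches an accepting state first via the path q0 → q1 → q4 → q3 on input yyx.
No string of length < 3 is accepted (BFS exhausts all shorter strings without reaching an accepting state), and yyx is the lexicographically least accepting string of length 3.

yyx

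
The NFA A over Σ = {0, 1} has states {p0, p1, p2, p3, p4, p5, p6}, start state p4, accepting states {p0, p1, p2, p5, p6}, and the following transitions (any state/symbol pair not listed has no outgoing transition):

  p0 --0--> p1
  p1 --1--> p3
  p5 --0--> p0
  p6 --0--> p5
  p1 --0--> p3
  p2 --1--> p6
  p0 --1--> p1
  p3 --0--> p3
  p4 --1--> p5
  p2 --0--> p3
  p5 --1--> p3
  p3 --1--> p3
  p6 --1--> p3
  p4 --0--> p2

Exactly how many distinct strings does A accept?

10

The useful subgraph on states {p0, p1, p2, p4, p5, p6} is acyclic, so L(A) is finite; the longest accepting path visits 6 useful states, giving maximum string length 5.
Counting accepting paths from p4 by length: 2 of length 1, 2 of length 2, 3 of length 3, 1 of length 4, 2 of length 5. Total 10.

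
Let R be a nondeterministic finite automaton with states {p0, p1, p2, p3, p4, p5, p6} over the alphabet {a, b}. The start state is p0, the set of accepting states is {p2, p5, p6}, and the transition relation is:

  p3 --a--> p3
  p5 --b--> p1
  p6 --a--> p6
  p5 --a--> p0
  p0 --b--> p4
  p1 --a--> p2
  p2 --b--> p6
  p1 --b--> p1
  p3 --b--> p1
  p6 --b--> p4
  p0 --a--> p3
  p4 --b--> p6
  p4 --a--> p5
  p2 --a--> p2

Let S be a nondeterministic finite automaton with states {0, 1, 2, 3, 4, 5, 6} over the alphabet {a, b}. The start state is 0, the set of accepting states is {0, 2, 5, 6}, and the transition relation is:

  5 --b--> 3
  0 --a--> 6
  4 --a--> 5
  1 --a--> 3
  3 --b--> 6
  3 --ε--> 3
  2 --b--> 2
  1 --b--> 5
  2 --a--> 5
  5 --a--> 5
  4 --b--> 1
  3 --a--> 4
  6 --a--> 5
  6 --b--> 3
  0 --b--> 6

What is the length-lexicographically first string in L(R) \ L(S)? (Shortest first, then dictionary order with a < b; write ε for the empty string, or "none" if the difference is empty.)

The string bb is accepted by R but not by S.
No shorter string lies in the difference, and bb is the lexicographically first length-2 string in L(R) \ L(S).

bb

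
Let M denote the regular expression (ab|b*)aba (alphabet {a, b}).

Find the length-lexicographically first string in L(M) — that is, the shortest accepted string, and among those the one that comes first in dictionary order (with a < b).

By inspection of the expression, no string of length less than 3 matches, and aba is the lexicographically first match of length 3.

aba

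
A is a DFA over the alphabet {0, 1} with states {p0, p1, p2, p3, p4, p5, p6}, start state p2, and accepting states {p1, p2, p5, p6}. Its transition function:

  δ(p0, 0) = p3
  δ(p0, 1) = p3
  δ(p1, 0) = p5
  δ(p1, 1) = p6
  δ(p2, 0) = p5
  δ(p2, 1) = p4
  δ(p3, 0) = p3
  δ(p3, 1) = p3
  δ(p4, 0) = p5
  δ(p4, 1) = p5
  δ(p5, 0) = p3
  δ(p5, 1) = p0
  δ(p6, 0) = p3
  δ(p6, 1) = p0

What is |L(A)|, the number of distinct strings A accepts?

The useful subgraph on states {p2, p4, p5} is acyclic, so L(A) is finite; the longest accepting path visits 3 useful states, giving maximum string length 2.
Counting accepting paths from p2 by length: 1 of length 0, 1 of length 1, 2 of length 2. Total 4.

4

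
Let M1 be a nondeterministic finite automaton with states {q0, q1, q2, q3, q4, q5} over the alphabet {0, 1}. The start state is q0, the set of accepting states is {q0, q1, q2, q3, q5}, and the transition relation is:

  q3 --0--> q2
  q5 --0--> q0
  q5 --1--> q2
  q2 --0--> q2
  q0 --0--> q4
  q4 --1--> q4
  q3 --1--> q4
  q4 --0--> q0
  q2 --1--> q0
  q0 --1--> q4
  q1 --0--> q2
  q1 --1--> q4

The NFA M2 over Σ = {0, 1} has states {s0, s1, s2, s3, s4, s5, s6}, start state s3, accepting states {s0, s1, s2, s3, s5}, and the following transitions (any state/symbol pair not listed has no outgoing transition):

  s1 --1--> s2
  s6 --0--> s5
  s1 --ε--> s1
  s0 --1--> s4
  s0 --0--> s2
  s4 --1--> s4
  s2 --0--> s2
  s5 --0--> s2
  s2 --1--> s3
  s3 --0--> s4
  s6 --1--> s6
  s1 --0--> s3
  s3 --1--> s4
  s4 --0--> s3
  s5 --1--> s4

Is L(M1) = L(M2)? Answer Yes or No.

Exploring the product automaton M1 × M2 from the start pair (q0, s3), following both machines on each input symbol, reaches 2 state pairs: (q0, s3), (q4, s4).
M1 accepts in {q0, q1, q2, q3, q5} and M2 accepts in {s0, s1, s2, s3, s5}. In every reachable pair the two components are either both accepting — (q0, s3) — or both non-accepting, so no string is accepted by exactly one of the machines: L(M1) \ L(M2) and L(M2) \ L(M1) are both empty.
Hence every string is accepted by M1 iff it is accepted by M2, and the two languages coincide.

Yes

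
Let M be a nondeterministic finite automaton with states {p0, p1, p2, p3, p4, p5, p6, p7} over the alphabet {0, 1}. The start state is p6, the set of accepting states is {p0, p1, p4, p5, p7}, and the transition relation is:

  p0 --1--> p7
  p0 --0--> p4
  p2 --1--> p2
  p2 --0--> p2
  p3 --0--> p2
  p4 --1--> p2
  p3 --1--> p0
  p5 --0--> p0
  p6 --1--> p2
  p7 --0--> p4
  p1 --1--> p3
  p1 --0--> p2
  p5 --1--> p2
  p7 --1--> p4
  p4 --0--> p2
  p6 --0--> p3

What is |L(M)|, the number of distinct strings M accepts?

The useful subgraph on states {p0, p3, p4, p6, p7} is acyclic, so L(M) is finite; the longest accepting path visits 5 useful states, giving maximum string length 4.
Counting accepting paths from p6 by length: 1 of length 2, 2 of length 3, 2 of length 4. Total 5.

5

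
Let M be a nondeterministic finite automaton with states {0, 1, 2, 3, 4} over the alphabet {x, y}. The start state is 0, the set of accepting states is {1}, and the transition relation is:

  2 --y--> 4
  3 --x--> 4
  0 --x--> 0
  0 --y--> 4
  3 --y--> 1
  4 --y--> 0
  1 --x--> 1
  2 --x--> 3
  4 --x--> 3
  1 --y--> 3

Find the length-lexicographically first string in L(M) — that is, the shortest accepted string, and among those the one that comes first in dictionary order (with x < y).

yxy

A breadth-first search from 0 reaches an accepting state first via the path 0 → 4 → 3 → 1 on input yxy.
No string of length < 3 is accepted (BFS exhausts all shorter strings without reaching an accepting state), and yxy is the lexicographically least accepting string of length 3.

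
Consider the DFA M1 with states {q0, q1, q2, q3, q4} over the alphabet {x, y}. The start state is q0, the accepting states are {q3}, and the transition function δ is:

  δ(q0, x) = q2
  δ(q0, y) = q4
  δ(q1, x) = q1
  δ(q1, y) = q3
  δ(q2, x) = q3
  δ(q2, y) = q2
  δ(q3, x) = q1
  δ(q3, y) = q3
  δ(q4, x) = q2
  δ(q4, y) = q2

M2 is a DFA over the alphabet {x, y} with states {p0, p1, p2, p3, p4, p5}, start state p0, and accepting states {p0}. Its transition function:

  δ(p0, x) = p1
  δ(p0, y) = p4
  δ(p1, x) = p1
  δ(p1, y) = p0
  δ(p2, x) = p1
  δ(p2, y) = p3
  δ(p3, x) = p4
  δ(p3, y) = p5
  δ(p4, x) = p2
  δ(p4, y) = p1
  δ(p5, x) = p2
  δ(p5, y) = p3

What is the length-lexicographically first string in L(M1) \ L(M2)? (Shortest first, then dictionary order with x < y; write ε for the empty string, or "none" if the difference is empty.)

xx

The string xx is accepted by M1 but not by M2.
No shorter string lies in the difference, and xx is the lexicographically first length-2 string in L(M1) \ L(M2).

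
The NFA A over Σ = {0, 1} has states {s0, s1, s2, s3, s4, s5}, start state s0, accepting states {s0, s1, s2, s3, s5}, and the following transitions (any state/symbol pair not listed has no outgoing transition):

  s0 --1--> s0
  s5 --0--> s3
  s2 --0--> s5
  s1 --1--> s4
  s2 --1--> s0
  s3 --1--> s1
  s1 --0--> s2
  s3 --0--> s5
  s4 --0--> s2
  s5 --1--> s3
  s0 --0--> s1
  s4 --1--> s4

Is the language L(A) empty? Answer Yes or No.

No

The empty string ε is accepted: the run s0 ends in the accepting state s0.
Since at least one string is accepted, L(A) is not empty.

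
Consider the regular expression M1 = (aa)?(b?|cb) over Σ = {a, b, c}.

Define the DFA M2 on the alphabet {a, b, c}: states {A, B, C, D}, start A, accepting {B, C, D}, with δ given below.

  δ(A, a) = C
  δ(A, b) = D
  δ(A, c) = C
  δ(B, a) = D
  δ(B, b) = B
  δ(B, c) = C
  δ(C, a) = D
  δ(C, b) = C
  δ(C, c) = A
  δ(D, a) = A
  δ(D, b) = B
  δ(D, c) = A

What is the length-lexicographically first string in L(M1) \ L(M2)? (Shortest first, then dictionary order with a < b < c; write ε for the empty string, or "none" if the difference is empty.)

The empty string ε is accepted by M1 but not by M2.
Since ε is the unique shortest string, it is the required witness.

ε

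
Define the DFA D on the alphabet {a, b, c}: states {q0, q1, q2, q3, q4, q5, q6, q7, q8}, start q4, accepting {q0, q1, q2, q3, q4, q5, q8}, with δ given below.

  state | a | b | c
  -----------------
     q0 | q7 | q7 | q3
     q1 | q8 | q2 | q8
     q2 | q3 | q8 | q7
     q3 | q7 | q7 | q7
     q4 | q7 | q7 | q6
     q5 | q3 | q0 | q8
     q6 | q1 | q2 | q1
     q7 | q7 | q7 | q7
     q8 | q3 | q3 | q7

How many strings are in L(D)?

30

The useful subgraph on states {q1, q2, q3, q4, q6, q8} is acyclic, so L(D) is finite; the longest accepting path visits 6 useful states, giving maximum string length 5.
Counting accepting paths from q4 by length: 1 of length 0, 3 of length 2, 8 of length 3, 14 of length 4, 4 of length 5. Total 30.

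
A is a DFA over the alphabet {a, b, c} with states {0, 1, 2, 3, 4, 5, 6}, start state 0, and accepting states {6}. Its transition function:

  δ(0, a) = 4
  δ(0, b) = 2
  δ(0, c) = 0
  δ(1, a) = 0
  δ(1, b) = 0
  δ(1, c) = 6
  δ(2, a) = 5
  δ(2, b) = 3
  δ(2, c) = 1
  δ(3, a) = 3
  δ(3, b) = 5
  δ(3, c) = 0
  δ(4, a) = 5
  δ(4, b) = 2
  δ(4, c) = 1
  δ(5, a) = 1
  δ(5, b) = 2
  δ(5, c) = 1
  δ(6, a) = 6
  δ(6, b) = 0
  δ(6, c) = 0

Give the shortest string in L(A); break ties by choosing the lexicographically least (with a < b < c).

acc

A breadth-first search from 0 reaches an accepting state first via the path 0 → 4 → 1 → 6 on input acc.
No string of length < 3 is accepted (BFS exhausts all shorter strings without reaching an accepting state), and acc is the lexicographically least accepting string of length 3.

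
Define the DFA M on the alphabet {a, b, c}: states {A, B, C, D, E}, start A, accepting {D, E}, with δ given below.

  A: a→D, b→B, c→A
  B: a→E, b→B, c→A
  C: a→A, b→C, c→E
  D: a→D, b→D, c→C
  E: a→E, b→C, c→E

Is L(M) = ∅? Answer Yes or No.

The string a is accepted: the run A → D ends in the accepting state D.
Since at least one string is accepted, L(M) is not empty.

No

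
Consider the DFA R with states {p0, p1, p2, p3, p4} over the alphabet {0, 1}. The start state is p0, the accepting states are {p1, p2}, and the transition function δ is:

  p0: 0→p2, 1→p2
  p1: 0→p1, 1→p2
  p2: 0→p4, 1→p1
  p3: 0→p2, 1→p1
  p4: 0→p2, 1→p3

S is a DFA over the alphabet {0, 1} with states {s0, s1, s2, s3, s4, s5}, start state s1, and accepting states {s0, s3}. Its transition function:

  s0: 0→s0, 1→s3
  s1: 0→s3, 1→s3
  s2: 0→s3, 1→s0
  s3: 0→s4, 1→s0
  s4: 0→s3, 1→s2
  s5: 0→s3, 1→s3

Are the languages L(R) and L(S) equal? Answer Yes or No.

Exploring the product automaton R × S from the start pair (p0, s1), following both machines on each input symbol, reaches 5 state pairs: (p0, s1), (p2, s3), (p4, s4), (p1, s0), (p3, s2).
R accepts in {p1, p2} and S accepts in {s0, s3}. In every reachable pair the two components are either both accepting — (p2, s3), (p1, s0) — or both non-accepting, so no string is accepted by exactly one of the machines: L(R) \ L(S) and L(S) \ L(R) are both empty.
Hence every string is accepted by R iff it is accepted by S, and the two languages coincide.

Yes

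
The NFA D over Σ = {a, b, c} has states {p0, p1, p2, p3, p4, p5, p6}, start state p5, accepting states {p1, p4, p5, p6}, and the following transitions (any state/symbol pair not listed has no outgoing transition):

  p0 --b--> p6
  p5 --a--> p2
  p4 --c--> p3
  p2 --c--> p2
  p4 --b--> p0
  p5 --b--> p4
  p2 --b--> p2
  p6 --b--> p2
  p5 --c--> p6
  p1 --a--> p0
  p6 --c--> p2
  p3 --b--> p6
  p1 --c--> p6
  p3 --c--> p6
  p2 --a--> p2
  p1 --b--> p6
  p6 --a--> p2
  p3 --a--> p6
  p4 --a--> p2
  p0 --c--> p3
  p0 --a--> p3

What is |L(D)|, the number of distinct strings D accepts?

13

The useful subgraph on states {p0, p3, p4, p5, p6} is acyclic, so L(D) is finite; the longest accepting path visits 5 useful states, giving maximum string length 4.
Counting accepting paths from p5 by length: 1 of length 0, 2 of length 1, 4 of length 3, 6 of length 4. Total 13.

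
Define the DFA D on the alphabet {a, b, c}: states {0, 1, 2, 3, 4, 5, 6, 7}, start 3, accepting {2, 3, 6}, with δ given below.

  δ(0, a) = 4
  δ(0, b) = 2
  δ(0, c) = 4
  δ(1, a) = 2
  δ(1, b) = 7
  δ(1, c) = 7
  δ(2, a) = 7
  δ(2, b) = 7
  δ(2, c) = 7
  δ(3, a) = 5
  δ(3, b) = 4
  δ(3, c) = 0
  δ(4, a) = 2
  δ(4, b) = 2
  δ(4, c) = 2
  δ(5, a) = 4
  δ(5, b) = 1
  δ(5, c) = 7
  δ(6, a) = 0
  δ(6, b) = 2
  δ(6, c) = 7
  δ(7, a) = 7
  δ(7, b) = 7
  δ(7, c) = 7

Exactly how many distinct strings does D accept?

15

The useful subgraph on states {0, 1, 2, 3, 4, 5} is acyclic, so L(D) is finite; the longest accepting path visits 4 useful states, giving maximum string length 3.
Counting accepting paths from 3 by length: 1 of length 0, 4 of length 2, 10 of length 3. Total 15.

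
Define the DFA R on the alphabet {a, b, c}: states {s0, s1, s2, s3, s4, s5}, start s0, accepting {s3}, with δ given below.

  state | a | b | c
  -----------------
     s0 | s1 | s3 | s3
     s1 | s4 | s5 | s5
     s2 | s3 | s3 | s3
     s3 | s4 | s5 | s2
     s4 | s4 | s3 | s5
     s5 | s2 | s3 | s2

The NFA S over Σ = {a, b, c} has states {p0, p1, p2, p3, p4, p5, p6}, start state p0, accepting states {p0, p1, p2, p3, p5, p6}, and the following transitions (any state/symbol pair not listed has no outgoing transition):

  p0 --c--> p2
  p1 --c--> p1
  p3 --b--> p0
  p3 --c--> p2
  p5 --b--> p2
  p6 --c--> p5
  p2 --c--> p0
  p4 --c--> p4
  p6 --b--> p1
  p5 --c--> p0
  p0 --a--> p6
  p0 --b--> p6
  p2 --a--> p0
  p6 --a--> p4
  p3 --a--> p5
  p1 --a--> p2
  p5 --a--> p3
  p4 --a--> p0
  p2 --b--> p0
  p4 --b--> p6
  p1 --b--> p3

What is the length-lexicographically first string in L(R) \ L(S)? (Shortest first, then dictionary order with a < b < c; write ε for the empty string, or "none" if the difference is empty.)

cbaa

The string cbaa is accepted by R but not by S.
No shorter string lies in the difference, and cbaa is the lexicographically first length-4 string in L(R) \ L(S).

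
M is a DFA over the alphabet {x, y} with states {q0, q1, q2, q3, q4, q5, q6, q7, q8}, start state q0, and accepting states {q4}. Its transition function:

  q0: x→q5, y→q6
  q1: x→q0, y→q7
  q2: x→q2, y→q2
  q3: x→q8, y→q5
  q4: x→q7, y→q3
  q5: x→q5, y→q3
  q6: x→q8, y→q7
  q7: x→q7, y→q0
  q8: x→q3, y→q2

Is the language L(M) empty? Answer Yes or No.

Yes

The states reachable from the start state are {q0, q2, q3, q5, q6, q7, q8}.
None of the accepting states {q4} is reachable, so no string is accepted and L(M) = ∅.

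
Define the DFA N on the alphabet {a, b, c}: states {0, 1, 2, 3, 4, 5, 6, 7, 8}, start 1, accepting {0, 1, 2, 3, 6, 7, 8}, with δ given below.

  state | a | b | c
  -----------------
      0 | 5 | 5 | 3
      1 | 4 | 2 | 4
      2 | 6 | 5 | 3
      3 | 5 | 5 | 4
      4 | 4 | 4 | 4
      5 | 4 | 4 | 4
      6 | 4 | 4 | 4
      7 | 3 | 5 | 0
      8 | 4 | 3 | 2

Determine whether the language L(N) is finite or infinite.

The useful states (reachable from 1 and able to reach an accepting state) are {1, 2, 3, 6}.
Restricted to these states the transition graph has no cycle, so every accepting path has bounded length and L is finite.

finite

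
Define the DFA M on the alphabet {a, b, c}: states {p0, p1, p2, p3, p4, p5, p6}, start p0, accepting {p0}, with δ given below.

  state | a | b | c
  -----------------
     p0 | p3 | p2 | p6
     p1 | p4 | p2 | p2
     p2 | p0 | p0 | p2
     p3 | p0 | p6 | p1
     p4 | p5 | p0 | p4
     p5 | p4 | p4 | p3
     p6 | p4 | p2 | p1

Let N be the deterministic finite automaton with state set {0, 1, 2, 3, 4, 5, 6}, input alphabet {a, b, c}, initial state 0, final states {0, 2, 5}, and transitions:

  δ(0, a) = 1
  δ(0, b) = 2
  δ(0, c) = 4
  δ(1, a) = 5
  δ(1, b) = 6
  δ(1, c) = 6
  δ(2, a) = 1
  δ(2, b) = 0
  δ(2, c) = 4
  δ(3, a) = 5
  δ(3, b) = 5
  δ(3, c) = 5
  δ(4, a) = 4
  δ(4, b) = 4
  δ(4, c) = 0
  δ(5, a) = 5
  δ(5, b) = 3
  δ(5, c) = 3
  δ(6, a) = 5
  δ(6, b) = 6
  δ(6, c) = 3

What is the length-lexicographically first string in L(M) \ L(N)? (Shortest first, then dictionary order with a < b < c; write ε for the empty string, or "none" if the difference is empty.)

The string ba is accepted by M but not by N.
No shorter string lies in the difference, and ba is the lexicographically first length-2 string in L(M) \ L(N).

ba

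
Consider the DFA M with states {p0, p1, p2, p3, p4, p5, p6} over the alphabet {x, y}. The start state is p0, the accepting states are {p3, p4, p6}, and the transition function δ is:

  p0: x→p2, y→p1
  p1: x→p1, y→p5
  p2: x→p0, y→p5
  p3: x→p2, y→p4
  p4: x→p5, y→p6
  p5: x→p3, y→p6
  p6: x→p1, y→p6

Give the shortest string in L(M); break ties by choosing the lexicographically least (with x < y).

A breadth-first search from p0 reaches an accepting state first via the path p0 → p2 → p5 → p3 on input xyx.
No string of length < 3 is accepted (BFS exhausts all shorter strings without reaching an accepting state), and xyx is the lexicographically least accepting string of length 3.

xyx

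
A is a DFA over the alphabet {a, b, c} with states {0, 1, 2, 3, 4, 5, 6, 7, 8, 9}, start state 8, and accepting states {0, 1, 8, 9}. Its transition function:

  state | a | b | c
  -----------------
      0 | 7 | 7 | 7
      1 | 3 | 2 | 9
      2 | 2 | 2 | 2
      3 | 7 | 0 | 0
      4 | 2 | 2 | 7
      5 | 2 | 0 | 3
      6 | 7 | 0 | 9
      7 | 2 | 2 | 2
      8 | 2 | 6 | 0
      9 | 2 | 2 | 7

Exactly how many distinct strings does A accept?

4

The useful subgraph on states {0, 6, 8, 9} is acyclic, so L(A) is finite; the longest accepting path visits 3 useful states, giving maximum string length 2.
Counting accepting paths from 8 by length: 1 of length 0, 1 of length 1, 2 of length 2. Total 4.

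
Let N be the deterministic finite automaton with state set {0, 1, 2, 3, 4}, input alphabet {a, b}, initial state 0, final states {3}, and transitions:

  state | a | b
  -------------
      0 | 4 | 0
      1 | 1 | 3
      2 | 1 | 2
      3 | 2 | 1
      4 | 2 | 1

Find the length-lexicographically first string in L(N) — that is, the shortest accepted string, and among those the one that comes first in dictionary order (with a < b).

abb

A breadth-first search from 0 reaches an accepting state first via the path 0 → 4 → 1 → 3 on input abb.
No string of length < 3 is accepted (BFS exhausts all shorter strings without reaching an accepting state), and abb is the lexicographically least accepting string of length 3.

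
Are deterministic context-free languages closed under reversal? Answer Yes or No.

No

L = {c bⁿaⁿ : n≥0} ∪ {d b²ⁿaⁿ : n≥0} is a DCFL: the first symbol tells a deterministic PDA whether to pop one or two b's per a. Its reversal Lᴿ = {aⁿbⁿ c : n≥0} ∪ {aⁿb²ⁿ d : n≥0} is not. DCFLs are closed under right quotient by regular languages, and Lᴿ/{c, d} = {aⁿbⁿ : n≥0} ∪ {aⁿb²ⁿ : n≥0} — the standard context-free language accepted by no deterministic PDA (intuitively the machine would have to commit to a b-to-a ratio before the distinguishing marker arrives; formally, a DPDA for it would have a single run on aⁿb²ⁿ, accepting after the prefix aⁿbⁿ and accepting again after n more b's; an ordinary PDA that simulates it on a's and b's and, at any moment when it is accepting, may switch to reading only a fresh letter e while feeding each e to the simulation as a b, would accept aⁱbʲeᵏ (k≥1) exactly when both aⁱbʲ and aⁱbʲ⁺ᵏ are in the language, i.e. its language intersected with the regular set a*b*e⁺ would be exactly {aⁿbⁿeⁿ : n≥1} — impossible, since context-free languages are closed under intersection with regular sets and {aⁿbⁿeⁿ} is not context-free). So Lᴿ cannot be a DCFL.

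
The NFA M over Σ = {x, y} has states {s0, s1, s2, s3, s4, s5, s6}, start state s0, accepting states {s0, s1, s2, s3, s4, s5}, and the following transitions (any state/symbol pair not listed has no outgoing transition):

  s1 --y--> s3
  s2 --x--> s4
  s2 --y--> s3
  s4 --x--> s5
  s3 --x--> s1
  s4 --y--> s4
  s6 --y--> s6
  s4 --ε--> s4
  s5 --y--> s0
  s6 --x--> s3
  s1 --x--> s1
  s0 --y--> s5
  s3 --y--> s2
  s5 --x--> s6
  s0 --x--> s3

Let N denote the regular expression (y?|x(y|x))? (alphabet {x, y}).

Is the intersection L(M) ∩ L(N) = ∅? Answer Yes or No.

The empty string ε is accepted by both M and N.
Hence L(M) ∩ L(N) ≠ ∅.

No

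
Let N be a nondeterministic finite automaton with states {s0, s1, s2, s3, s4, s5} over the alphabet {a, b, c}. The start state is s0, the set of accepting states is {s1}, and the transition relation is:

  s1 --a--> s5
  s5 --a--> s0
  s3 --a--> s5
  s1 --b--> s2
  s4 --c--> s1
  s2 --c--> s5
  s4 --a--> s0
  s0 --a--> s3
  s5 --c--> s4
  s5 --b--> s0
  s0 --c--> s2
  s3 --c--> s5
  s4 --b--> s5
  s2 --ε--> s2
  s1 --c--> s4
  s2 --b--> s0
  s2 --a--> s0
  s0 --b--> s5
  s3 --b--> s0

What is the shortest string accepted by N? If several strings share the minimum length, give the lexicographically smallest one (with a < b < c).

A breadth-first search from s0 reaches an accepting state first via the path s0 → s5 → s4 → s1 on input bcc.
No string of length < 3 is accepted (BFS exhausts all shorter strings without reaching an accepting state), and bcc is the lexicographically least accepting string of length 3.

bcc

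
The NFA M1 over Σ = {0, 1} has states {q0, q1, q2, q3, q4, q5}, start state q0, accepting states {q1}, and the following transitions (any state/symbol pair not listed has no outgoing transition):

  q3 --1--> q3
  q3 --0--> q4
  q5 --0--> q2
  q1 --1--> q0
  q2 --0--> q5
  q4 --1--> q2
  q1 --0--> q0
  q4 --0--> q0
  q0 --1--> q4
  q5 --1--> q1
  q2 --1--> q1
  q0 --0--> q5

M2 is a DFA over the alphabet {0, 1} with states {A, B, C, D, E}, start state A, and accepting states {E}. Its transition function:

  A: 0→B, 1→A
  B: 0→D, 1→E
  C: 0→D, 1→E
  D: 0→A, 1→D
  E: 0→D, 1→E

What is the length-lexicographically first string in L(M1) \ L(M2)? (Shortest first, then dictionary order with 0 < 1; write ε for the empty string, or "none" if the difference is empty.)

001

The string 001 is accepted by M1 but not by M2.
No shorter string lies in the difference, and 001 is the lexicographically first length-3 string in L(M1) \ L(M2).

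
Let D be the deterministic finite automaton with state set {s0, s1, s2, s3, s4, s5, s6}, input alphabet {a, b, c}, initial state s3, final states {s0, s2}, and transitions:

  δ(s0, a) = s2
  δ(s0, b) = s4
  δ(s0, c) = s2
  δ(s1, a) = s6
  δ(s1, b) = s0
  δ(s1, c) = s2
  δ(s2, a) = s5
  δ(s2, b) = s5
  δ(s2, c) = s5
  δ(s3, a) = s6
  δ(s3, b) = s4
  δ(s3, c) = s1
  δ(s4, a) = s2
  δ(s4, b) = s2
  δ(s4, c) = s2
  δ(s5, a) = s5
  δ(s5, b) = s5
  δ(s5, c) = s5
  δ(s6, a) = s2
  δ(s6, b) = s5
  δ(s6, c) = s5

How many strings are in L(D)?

The useful subgraph on states {s0, s1, s2, s3, s4, s6} is acyclic, so L(D) is finite; the longest accepting path visits 5 useful states, giving maximum string length 4.
Counting accepting paths from s3 by length: 6 of length 2, 3 of length 3, 3 of length 4. Total 12.

12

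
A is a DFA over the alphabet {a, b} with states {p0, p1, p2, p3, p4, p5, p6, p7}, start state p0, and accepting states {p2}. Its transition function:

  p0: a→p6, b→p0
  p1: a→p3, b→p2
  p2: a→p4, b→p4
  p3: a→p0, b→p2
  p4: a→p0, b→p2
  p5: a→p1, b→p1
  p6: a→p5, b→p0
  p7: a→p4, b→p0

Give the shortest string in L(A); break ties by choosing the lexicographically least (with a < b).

A breadth-first search from p0 reaches an accepting state first via the path p0 → p6 → p5 → p1 → p2 on input aaab.
No string of length < 4 is accepted (BFS exhausts all shorter strings without reaching an accepting state), and aaab is the lexicographically least accepting string of length 4.

aaab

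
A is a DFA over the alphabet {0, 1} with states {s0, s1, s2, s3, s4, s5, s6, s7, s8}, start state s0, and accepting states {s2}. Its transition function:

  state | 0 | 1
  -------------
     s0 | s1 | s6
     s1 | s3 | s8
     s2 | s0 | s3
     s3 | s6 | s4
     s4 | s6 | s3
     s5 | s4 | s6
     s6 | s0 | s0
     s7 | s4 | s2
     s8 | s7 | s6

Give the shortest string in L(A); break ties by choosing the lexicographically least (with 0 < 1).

0101

A breadth-first search from s0 reaches an accepting state first via the path s0 → s1 → s8 → s7 → s2 on input 0101.
No string of length < 4 is accepted (BFS exhausts all shorter strings without reaching an accepting state), and 0101 is the lexicographically least accepting string of length 4.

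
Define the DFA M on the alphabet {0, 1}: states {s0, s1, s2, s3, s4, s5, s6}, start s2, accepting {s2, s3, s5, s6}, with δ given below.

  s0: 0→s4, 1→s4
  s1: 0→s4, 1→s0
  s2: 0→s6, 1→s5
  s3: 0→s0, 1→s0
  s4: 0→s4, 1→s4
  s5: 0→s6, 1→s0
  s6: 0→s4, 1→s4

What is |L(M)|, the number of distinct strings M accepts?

The useful subgraph on states {s2, s5, s6} is acyclic, so L(M) is finite; the longest accepting path visits 3 useful states, giving maximum string length 2.
Counting accepting paths from s2 by length: 1 of length 0, 2 of length 1, 1 of length 2. Total 4.

4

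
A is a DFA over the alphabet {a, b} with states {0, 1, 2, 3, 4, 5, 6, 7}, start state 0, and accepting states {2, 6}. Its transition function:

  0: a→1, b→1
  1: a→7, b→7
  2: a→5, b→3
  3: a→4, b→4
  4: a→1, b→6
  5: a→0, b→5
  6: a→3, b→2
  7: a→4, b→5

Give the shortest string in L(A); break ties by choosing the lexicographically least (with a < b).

A breadth-first search from 0 reaches an accepting state first via the path 0 → 1 → 7 → 4 → 6 on input aaab.
No string of length < 4 is accepted (BFS exhausts all shorter strings without reaching an accepting state), and aaab is the lexicographically least accepting string of length 4.

aaab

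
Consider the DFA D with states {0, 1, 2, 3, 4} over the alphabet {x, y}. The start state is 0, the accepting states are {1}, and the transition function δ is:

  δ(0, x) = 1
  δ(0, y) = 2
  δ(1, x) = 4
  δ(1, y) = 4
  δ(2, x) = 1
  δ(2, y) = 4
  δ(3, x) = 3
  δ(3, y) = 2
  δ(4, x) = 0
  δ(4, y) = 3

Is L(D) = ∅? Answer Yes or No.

The string x is accepted: the run 0 → 1 ends in the accepting state 1.
Since at least one string is accepted, L(D) is not empty.

No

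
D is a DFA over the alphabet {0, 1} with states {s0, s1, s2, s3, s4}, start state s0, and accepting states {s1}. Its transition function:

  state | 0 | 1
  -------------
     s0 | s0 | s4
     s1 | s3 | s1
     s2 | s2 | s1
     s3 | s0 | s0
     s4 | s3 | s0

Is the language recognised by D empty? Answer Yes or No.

Yes

The states reachable from the start state are {s0, s3, s4}.
None of the accepting states {s1} is reachable, so no string is accepted and L(D) = ∅.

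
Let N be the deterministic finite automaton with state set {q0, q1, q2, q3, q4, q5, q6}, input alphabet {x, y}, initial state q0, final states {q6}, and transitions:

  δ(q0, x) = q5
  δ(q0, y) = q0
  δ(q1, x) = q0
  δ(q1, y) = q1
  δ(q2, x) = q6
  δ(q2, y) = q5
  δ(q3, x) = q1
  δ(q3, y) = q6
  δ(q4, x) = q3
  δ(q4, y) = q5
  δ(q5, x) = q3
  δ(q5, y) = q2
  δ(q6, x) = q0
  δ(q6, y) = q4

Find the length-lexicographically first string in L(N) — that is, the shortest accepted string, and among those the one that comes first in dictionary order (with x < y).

xxy

A breadth-first search from q0 reaches an accepting state first via the path q0 → q5 → q3 → q6 on input xxy.
No string of length < 3 is accepted (BFS exhausts all shorter strings without reaching an accepting state), and xxy is the lexicographically least accepting string of length 3.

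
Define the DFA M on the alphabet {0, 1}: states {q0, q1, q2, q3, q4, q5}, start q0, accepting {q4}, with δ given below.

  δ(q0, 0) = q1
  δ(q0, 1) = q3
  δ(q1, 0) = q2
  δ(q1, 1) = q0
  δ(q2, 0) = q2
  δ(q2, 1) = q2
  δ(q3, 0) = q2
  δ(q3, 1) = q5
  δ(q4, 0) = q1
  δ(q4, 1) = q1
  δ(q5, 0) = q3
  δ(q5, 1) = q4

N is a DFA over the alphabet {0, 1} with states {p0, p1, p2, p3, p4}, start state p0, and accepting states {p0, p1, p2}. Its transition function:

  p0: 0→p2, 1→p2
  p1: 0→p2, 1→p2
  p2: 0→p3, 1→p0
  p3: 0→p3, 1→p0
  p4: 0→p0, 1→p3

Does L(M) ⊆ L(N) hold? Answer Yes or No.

Yes

Exploring the product automaton M × N from the start pair (q0, p0), following both machines on each input symbol, reaches 15 state pairs: (q0, p0), (q1, p2), (q3, p2), (q2, p3), (q5, p0), (q2, p0), (q4, p2), (q2, p2), (q1, p3), (q1, p0), (q0, p2), (q3, p0), (q5, p2), (q3, p3), (q4, p0).
M accepts in {q4} and N accepts in {p0, p1, p2}. The reachable pairs whose M-component is accepting are (q4, p2), (q4, p0); in each of them the N-component is accepting too, so the product for L(M) \ L(N) (M-component accepting, N-component rejecting) has no reachable accepting pair and the difference is empty.
Hence every string in L(M) is also in L(N).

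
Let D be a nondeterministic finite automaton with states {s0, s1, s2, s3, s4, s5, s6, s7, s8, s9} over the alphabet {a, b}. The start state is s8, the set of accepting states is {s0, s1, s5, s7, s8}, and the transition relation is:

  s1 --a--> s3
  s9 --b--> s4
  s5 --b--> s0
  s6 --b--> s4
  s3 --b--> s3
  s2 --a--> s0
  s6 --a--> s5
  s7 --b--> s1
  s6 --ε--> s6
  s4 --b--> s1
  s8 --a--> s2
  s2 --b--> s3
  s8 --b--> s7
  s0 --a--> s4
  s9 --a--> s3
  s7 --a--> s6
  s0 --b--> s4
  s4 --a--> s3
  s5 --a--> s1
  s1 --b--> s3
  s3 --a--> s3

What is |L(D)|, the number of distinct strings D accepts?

12

The useful subgraph on states {s0, s1, s2, s4, s5, s6, s7, s8} is acyclic, so L(D) is finite; the longest accepting path visits 7 useful states, giving maximum string length 6.
Counting accepting paths from s8 by length: 1 of length 0, 1 of length 1, 2 of length 2, 1 of length 3, 5 of length 4, 2 of length 6. Total 12.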